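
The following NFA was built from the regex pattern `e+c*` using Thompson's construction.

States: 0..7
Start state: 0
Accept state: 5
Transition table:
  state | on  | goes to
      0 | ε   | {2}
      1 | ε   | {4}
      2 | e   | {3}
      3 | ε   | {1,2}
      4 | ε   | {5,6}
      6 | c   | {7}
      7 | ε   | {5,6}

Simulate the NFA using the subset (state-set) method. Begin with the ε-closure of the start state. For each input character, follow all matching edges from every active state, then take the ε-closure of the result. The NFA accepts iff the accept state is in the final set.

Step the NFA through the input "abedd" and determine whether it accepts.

start: ε-closure({0}) = {0,2}
'a' @ 1: {}  — no active states
rest 'bedd' ignored (set empty)
final: {}; accept 5 not in set

Answer: REJECT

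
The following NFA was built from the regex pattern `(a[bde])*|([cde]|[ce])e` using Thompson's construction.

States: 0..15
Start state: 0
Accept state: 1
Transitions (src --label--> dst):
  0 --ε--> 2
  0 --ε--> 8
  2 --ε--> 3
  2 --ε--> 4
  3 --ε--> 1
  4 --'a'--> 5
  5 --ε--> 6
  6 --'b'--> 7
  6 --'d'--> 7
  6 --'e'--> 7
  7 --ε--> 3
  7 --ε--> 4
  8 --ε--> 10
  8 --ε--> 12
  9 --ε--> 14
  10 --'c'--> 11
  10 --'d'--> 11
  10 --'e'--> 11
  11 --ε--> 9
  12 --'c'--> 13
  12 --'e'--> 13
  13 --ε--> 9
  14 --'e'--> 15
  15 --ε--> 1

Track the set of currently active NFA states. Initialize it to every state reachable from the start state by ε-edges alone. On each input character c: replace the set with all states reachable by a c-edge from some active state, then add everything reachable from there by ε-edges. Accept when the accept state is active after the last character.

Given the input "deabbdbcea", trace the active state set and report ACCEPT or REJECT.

initial (ε-close {0}): {0,1,2,3,4,8,10,12}
'd' @ 1: {9,11,14}
'e' @ 2: {1,15}  ✓accept
'a' @ 3: {}  — dead — no transitions
rest 'bbdbcea' ignored (set empty)
after full input: {}  (accept=1 not in)

Answer: REJECT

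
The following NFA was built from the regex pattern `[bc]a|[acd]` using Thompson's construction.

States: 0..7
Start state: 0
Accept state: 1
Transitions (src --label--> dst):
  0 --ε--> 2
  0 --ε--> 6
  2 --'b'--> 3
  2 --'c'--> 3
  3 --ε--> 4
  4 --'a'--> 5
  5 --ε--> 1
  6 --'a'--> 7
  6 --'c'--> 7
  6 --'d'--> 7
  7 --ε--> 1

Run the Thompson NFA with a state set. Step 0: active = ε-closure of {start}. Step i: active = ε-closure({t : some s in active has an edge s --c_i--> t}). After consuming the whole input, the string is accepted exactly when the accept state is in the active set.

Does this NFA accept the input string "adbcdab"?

start: ε-closure({0}) = {0,2,6}
'a' @ 1: {1,7}  ✓accept
'd' @ 2: {}  — dead — no transitions
rest 'bcdab' ignored (set empty)
end set {} — state 1 not in

Answer: REJECT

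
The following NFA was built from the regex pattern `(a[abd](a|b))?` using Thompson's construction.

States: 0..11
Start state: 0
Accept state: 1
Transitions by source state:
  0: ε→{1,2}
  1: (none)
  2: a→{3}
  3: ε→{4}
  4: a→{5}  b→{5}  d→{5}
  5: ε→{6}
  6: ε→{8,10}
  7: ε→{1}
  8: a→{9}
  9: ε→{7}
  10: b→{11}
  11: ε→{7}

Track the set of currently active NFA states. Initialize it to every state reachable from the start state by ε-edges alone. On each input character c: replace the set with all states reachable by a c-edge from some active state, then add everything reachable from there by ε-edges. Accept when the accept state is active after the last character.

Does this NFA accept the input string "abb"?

Answer: ACCEPT

Derivation:
S₀ = ε-closure({0}) = {0,1,2}
'a' @ 1: {3,4}
'b' @ 2: {5,6,8,10}
'b' @ 3: {1,7,11}  ✓accept
after full input: {1,7,11}  (accept=1 in)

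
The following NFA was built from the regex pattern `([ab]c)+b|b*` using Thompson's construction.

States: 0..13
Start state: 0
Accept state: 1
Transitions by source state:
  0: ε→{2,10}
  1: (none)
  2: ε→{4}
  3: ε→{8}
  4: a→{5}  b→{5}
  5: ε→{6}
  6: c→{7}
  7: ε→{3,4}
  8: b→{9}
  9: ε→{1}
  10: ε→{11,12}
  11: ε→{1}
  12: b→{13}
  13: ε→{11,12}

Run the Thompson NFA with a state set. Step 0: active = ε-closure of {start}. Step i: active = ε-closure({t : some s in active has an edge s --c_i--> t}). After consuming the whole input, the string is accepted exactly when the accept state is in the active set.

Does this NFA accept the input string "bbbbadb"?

start: ε-closure({0}) = {0,1,2,4,10,11,12}
'b' @ 1: {1,5,6,11,12,13}  (accept∈set)
'b' @ 2: {1,11,12,13}  (accept∈set)
'b' @ 3: {1,11,12,13}  (accept∈set)
'b' @ 4: {1,11,12,13}  (accept∈set)
'a' @ 5: {}  — dead — no transitions
rest 'db' ignored (set empty)
final: {}; accept 1 not in set

Answer: REJECT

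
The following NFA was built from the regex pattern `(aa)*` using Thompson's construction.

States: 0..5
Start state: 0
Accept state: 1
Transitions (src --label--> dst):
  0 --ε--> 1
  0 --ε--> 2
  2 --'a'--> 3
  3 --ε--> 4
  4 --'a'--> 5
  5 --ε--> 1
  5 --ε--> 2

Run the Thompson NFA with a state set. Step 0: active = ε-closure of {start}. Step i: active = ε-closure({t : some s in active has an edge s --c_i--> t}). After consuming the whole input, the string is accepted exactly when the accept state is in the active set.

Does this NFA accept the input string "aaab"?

S₀ = ε-closure({0}) = {0,1,2}
'a' @ 1: {3,4}
'a' @ 2: {1,2,5}  [accepting]
'a' @ 3: {3,4}
'b' @ 4: {}  — dead — no transitions
final: {}; accept 1 not in set

Answer: REJECT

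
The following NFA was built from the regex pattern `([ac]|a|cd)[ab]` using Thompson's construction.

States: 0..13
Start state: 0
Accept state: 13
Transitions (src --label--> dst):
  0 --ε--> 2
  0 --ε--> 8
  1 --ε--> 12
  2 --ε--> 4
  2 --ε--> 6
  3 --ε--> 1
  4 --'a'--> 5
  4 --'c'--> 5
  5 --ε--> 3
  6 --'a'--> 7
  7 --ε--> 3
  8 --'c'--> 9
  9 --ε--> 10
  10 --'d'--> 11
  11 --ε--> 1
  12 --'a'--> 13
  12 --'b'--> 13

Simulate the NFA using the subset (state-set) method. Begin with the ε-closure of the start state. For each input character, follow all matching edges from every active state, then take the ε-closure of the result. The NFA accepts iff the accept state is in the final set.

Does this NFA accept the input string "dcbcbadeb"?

Answer: REJECT

Trace:
S₀ = ε-closure({0}) = {0,2,4,6,8}
'd' @ 1: {}  — dead — no transitions
rest 'cbcbadeb' ignored (set empty)
end set {} — state 13 not in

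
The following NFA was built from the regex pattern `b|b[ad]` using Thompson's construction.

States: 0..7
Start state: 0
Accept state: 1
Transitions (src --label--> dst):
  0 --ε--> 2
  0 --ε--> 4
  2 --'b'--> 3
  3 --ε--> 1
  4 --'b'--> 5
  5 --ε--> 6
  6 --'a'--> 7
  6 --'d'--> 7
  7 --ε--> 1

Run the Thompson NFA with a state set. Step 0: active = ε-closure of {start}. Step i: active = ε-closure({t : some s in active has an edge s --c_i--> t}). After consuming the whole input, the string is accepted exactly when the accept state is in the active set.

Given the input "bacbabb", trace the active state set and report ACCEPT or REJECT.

start: ε-closure({0}) = {0,2,4}
'b' @ 1: {1,3,5,6}  ✓accept
'a' @ 2: {1,7}  ✓accept
'c' @ 3: {}  — no active states
rest 'babb' ignored (set empty)
end set {} — state 1 not in

Answer: REJECT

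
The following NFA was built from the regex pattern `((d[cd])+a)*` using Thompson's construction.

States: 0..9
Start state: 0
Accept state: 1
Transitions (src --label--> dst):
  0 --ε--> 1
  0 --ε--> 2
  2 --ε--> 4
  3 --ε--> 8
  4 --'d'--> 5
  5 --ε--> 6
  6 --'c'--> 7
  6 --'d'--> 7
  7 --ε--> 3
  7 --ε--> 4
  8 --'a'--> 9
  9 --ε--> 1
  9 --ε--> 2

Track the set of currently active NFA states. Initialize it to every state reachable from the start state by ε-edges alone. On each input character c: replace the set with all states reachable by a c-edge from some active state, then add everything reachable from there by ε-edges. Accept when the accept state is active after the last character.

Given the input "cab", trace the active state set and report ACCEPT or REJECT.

S₀ = ε-closure({0}) = {0,1,2,4}
'c' @ 1: {}  — state set empty
rest 'ab' ignored (set empty)
end set {} — state 1 not in

Answer: REJECT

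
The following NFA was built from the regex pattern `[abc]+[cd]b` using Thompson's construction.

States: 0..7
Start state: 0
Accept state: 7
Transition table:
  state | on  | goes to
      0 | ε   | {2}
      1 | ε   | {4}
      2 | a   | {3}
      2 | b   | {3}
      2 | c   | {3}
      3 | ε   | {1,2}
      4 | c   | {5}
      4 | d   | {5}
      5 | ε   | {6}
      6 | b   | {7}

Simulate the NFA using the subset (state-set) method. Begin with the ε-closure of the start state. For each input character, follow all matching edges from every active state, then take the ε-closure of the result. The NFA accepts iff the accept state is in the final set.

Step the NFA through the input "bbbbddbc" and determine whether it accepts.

start: ε-closure({0}) = {0,2}
'b' @ 1: {1,2,3,4}
'b' @ 2: {1,2,3,4}
'b' @ 3: {1,2,3,4}
'b' @ 4: {1,2,3,4}
'd' @ 5: {5,6}
'd' @ 6: {}  — no active states
rest 'bc' ignored (set empty)
after full input: {}  (accept=7 not in)

Answer: REJECT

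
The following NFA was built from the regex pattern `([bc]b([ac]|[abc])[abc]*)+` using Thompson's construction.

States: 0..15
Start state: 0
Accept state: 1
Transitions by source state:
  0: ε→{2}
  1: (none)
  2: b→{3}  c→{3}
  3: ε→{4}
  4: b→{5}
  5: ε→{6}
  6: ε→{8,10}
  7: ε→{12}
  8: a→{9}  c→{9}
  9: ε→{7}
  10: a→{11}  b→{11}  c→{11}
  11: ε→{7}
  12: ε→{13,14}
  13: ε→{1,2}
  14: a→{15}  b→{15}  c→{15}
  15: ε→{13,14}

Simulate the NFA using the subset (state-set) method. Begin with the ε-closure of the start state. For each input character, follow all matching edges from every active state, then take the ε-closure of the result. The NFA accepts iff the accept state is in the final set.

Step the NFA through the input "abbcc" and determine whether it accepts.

Answer: REJECT

Steps:
start: ε-closure({0}) = {0,2}
'a' @ 1: {}  — no active states
rest 'bbcc' ignored (set empty)
final: {}; accept 1 not in set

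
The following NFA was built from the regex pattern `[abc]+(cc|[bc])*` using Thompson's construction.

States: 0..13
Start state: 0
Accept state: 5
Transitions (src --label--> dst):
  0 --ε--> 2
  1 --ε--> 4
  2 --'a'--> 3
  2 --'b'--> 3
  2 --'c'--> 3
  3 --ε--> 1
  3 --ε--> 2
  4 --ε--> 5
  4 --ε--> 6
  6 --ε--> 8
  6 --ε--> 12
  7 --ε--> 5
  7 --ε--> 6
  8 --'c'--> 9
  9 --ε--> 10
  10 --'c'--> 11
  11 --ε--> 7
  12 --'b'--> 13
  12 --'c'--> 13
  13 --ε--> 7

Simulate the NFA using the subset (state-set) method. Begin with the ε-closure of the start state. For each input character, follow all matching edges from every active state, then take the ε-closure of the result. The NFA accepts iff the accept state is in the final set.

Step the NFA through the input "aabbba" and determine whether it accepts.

Answer: ACCEPT

Derivation:
initial (ε-close {0}): {0,2}
'a' @ 1: {1,2,3,4,5,6,8,12}  ✓accept
'a' @ 2: {1,2,3,4,5,6,8,12}  ✓accept
'b' @ 3: {1,2,3,4,5,6,7,8,12,13}  ✓accept
'b' @ 4: {1,2,3,4,5,6,7,8,12,13}  ✓accept
'b' @ 5: {1,2,3,4,5,6,7,8,12,13}  ✓accept
'a' @ 6: {1,2,3,4,5,6,8,12}  ✓accept
final: {1,2,3,4,5,6,8,12}; accept 5 in set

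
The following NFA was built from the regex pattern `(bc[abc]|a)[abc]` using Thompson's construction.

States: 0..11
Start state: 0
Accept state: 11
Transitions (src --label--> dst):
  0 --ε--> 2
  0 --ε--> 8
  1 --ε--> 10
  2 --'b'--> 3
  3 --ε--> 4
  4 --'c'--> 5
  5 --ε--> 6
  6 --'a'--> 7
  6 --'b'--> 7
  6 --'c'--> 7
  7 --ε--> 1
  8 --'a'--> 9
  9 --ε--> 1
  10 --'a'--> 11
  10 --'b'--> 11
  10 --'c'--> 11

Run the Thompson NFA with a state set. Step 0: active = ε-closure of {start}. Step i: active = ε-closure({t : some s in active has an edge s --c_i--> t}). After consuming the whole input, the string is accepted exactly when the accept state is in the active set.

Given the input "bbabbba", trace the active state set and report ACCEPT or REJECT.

start: ε-closure({0}) = {0,2,8}
'b' @ 1: {3,4}
'b' @ 2: {}  — state set empty
rest 'abbba' ignored (set empty)
after full input: {}  (accept=11 not in)

Answer: REJECT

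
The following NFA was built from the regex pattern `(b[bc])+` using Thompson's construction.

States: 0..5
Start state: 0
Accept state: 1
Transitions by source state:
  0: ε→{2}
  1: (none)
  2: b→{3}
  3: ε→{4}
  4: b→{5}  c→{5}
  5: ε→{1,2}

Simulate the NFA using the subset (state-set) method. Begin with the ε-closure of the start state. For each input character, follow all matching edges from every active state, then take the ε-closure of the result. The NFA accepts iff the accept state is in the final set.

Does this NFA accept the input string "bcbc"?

start: ε-closure({0}) = {0,2}
'b' @ 1: {3,4}
'c' @ 2: {1,2,5}  (accept∈set)
'b' @ 3: {3,4}
'c' @ 4: {1,2,5}  (accept∈set)
final: {1,2,5}; accept 1 in set

Answer: ACCEPT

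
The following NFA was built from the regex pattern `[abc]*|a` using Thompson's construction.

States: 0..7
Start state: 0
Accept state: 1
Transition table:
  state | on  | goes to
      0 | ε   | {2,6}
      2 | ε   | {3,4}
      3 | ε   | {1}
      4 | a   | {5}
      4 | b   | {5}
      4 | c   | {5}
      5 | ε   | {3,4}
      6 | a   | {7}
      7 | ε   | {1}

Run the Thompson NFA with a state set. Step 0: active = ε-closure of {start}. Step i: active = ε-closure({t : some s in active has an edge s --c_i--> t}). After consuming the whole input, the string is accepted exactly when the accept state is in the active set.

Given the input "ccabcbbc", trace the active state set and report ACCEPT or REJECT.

start: ε-closure({0}) = {0,1,2,3,4,6}
'c' @ 1: {1,3,4,5}  ✓accept
'c' @ 2: {1,3,4,5}  ✓accept
'a' @ 3: {1,3,4,5}  ✓accept
'b' @ 4: {1,3,4,5}  ✓accept
'c' @ 5: {1,3,4,5}  ✓accept
'b' @ 6: {1,3,4,5}  ✓accept
'b' @ 7: {1,3,4,5}  ✓accept
'c' @ 8: {1,3,4,5}  ✓accept
after full input: {1,3,4,5}  (accept=1 in)

Answer: ACCEPT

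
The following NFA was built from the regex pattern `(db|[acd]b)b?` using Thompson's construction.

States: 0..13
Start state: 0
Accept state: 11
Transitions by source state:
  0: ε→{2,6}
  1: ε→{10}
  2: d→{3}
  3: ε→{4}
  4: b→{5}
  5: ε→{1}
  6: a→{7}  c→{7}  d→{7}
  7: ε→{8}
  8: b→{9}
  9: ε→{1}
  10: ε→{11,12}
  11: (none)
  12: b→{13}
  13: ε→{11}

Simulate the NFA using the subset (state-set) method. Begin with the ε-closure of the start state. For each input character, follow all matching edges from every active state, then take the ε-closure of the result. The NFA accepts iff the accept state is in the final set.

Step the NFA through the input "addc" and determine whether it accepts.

start: ε-closure({0}) = {0,2,6}
'a' @ 1: {7,8}
'd' @ 2: {}  — state set empty
rest 'dc' ignored (set empty)
end set {} — state 11 not in

Answer: REJECT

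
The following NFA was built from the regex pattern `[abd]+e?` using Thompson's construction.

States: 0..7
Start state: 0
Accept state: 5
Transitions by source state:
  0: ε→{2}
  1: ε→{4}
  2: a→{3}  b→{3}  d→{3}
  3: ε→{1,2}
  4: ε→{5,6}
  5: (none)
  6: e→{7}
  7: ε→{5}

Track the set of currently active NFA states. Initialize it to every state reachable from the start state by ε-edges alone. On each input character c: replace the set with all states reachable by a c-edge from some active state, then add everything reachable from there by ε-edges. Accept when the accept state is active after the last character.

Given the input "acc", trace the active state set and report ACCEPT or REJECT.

Answer: REJECT

Derivation:
start: ε-closure({0}) = {0,2}
'a' @ 1: {1,2,3,4,5,6}  (accept∈set)
'c' @ 2: {}  — dead — no transitions
rest 'c' ignored (set empty)
final: {}; accept 5 not in set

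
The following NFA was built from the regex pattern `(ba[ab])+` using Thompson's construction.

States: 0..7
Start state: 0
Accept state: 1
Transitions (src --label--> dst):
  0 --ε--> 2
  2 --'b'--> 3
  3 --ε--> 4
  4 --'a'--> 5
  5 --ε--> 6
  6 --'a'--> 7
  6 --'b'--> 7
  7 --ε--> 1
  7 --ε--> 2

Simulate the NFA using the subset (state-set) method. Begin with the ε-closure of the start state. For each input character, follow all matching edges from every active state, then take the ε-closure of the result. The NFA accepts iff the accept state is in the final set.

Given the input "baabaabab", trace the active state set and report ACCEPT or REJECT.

Answer: ACCEPT

Derivation:
initial (ε-close {0}): {0,2}
'b' @ 1: {3,4}
'a' @ 2: {5,6}
'a' @ 3: {1,2,7}  ✓accept
'b' @ 4: {3,4}
'a' @ 5: {5,6}
'a' @ 6: {1,2,7}  ✓accept
'b' @ 7: {3,4}
'a' @ 8: {5,6}
'b' @ 9: {1,2,7}  ✓accept
final: {1,2,7}; accept 1 in set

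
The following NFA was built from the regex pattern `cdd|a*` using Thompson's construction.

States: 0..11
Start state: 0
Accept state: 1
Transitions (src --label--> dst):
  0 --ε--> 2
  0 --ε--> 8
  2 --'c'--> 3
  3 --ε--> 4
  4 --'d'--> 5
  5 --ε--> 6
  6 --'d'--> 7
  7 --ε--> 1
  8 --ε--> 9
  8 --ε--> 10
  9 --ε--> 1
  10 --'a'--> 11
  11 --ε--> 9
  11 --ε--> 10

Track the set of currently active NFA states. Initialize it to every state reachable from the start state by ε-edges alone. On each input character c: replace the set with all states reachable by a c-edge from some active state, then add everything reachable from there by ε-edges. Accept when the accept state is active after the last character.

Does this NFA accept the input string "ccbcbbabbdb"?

initial (ε-close {0}): {0,1,2,8,9,10}
'c' @ 1: {3,4}
'c' @ 2: {}  — state set empty
rest 'bcbbabbdb' ignored (set empty)
after full input: {}  (accept=1 not in)

Answer: REJECT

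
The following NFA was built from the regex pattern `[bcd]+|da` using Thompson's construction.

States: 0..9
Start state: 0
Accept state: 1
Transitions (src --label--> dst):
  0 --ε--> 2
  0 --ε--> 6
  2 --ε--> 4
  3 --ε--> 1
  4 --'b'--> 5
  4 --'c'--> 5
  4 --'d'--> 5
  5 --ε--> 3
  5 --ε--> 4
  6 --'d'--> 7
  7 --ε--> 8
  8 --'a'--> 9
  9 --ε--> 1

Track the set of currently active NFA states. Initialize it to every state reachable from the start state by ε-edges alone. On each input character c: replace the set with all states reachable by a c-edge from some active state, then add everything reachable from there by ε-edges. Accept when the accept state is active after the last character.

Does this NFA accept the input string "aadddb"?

initial (ε-close {0}): {0,2,4,6}
'a' @ 1: {}  — dead — no transitions
rest 'adddb' ignored (set empty)
after full input: {}  (accept=1 not in)

Answer: REJECT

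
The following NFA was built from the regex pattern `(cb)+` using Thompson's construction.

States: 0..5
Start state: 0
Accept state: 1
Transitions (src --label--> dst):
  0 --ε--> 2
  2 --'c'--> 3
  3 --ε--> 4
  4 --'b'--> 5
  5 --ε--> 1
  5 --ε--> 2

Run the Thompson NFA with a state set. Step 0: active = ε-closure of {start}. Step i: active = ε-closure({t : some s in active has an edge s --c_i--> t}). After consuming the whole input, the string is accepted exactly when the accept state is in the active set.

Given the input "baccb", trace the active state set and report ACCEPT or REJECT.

Answer: REJECT

Trace:
start: ε-closure({0}) = {0,2}
'b' @ 1: {}  — dead — no transitions
rest 'accb' ignored (set empty)
final: {}; accept 1 not in set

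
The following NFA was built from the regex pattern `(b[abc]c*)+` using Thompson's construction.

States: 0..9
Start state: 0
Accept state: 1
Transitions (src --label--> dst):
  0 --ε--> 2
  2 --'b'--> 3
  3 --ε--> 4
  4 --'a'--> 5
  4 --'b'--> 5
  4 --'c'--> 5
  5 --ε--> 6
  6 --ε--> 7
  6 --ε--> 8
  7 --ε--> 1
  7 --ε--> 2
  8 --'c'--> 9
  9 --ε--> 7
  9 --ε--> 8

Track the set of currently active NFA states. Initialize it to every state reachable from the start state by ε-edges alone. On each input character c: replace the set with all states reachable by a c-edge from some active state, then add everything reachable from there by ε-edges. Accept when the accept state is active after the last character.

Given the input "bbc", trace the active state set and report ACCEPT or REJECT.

Answer: ACCEPT

Trace:
initial (ε-close {0}): {0,2}
'b' @ 1: {3,4}
'b' @ 2: {1,2,5,6,7,8}  [accepting]
'c' @ 3: {1,2,7,8,9}  [accepting]
final: {1,2,7,8,9}; accept 1 in set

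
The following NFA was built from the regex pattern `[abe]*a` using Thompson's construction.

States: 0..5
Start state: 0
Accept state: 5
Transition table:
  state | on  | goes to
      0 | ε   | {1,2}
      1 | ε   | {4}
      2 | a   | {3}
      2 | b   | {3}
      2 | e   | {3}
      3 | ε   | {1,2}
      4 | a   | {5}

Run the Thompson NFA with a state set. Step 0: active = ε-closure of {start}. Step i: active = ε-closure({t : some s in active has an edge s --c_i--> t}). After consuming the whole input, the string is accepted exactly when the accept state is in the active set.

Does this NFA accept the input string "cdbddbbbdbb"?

start: ε-closure({0}) = {0,1,2,4}
'c' @ 1: {}  — no active states
rest 'dbddbbbdbb' ignored (set empty)
after full input: {}  (accept=5 not in)

Answer: REJECT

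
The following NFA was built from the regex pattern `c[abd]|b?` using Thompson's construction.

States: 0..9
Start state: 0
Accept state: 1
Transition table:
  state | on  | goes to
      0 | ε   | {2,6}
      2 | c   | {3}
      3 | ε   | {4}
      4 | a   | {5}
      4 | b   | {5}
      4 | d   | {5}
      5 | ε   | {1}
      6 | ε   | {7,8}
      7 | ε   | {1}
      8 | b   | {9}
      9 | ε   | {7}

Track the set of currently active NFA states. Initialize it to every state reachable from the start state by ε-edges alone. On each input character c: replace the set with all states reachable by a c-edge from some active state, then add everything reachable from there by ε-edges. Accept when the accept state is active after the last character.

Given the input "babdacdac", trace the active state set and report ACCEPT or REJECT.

initial (ε-close {0}): {0,1,2,6,7,8}
'b' @ 1: {1,7,9}  (accept∈set)
'a' @ 2: {}  — state set empty
rest 'bdacdac' ignored (set empty)
end set {} — state 1 not in

Answer: REJECT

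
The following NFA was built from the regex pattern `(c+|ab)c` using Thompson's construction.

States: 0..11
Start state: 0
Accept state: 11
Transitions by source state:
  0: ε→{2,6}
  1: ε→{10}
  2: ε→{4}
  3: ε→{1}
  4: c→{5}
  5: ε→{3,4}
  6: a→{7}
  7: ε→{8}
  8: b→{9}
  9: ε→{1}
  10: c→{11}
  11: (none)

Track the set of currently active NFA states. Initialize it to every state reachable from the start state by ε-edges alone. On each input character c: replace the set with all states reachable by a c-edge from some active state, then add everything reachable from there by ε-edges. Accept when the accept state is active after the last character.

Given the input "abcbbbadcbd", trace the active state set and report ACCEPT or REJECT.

S₀ = ε-closure({0}) = {0,2,4,6}
'a' @ 1: {7,8}
'b' @ 2: {1,9,10}
'c' @ 3: {11}  ✓accept
'b' @ 4: {}  — state set empty
rest 'bbadcbd' ignored (set empty)
final: {}; accept 11 not in set

Answer: REJECT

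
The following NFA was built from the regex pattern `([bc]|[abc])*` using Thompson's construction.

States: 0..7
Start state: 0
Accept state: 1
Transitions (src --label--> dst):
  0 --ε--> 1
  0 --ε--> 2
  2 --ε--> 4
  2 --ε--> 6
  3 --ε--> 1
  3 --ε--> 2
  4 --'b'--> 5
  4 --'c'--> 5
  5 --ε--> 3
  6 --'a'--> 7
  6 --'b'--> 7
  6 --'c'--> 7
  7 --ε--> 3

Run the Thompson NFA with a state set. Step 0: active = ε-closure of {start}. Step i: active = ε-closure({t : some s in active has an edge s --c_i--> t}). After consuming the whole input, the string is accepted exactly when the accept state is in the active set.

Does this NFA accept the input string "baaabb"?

Answer: ACCEPT

Trace:
start: ε-closure({0}) = {0,1,2,4,6}
'b' @ 1: {1,2,3,4,5,6,7}  ✓accept
'a' @ 2: {1,2,3,4,6,7}  ✓accept
'a' @ 3: {1,2,3,4,6,7}  ✓accept
'a' @ 4: {1,2,3,4,6,7}  ✓accept
'b' @ 5: {1,2,3,4,5,6,7}  ✓accept
'b' @ 6: {1,2,3,4,5,6,7}  ✓accept
after full input: {1,2,3,4,5,6,7}  (accept=1 in)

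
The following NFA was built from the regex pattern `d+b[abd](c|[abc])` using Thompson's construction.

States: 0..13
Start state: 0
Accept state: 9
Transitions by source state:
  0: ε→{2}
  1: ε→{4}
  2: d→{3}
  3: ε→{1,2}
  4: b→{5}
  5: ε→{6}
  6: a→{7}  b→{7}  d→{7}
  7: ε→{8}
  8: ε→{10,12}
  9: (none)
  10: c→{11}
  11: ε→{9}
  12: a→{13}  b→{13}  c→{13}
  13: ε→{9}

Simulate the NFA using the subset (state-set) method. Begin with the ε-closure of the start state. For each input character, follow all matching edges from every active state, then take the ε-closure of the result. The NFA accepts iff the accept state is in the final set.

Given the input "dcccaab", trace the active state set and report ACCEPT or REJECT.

Answer: REJECT

Steps:
S₀ = ε-closure({0}) = {0,2}
'd' @ 1: {1,2,3,4}
'c' @ 2: {}  — dead — no transitions
rest 'ccaab' ignored (set empty)
after full input: {}  (accept=9 not in)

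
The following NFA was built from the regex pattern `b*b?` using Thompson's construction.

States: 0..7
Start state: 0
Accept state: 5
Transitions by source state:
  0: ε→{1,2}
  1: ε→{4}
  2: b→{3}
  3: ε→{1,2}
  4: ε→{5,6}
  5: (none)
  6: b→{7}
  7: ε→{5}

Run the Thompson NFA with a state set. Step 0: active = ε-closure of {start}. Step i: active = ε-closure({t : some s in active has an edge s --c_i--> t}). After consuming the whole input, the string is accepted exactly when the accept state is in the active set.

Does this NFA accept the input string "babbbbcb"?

start: ε-closure({0}) = {0,1,2,4,5,6}
'b' @ 1: {1,2,3,4,5,6,7}  (accept∈set)
'a' @ 2: {}  — state set empty
rest 'bbbbcb' ignored (set empty)
end set {} — state 5 not in

Answer: REJECT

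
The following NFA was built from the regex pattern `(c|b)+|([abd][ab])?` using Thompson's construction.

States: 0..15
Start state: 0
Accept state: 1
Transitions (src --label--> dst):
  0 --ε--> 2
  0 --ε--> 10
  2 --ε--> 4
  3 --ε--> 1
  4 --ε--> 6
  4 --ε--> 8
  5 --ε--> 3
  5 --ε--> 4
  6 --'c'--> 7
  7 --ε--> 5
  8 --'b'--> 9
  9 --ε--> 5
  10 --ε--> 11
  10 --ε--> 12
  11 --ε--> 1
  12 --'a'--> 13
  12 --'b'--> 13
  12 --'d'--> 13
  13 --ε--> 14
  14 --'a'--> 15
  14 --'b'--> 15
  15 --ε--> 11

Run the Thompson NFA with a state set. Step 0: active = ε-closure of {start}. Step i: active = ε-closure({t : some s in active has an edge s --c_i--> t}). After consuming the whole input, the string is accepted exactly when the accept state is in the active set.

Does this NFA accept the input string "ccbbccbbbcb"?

start: ε-closure({0}) = {0,1,2,4,6,8,10,11,12}
'c' @ 1: {1,3,4,5,6,7,8}  (accept∈set)
'c' @ 2: {1,3,4,5,6,7,8}  (accept∈set)
'b' @ 3: {1,3,4,5,6,8,9}  (accept∈set)
'b' @ 4: {1,3,4,5,6,8,9}  (accept∈set)
'c' @ 5: {1,3,4,5,6,7,8}  (accept∈set)
'c' @ 6: {1,3,4,5,6,7,8}  (accept∈set)
'b' @ 7: {1,3,4,5,6,8,9}  (accept∈set)
'b' @ 8: {1,3,4,5,6,8,9}  (accept∈set)
'b' @ 9: {1,3,4,5,6,8,9}  (accept∈set)
'c' @ 10: {1,3,4,5,6,7,8}  (accept∈set)
'b' @ 11: {1,3,4,5,6,8,9}  (accept∈set)
end set {1,3,4,5,6,8,9} — state 1 in

Answer: ACCEPT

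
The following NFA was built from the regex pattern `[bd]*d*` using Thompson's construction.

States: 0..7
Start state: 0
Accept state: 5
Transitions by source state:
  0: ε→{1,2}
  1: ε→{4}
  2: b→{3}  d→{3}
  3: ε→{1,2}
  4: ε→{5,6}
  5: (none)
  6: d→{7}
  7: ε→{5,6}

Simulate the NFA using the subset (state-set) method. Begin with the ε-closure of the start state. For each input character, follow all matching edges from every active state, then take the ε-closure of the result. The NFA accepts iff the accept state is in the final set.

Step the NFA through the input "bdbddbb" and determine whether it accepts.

Answer: ACCEPT

Trace:
start: ε-closure({0}) = {0,1,2,4,5,6}
'b' @ 1: {1,2,3,4,5,6}  ✓accept
'd' @ 2: {1,2,3,4,5,6,7}  ✓accept
'b' @ 3: {1,2,3,4,5,6}  ✓accept
'd' @ 4: {1,2,3,4,5,6,7}  ✓accept
'd' @ 5: {1,2,3,4,5,6,7}  ✓accept
'b' @ 6: {1,2,3,4,5,6}  ✓accept
'b' @ 7: {1,2,3,4,5,6}  ✓accept
after full input: {1,2,3,4,5,6}  (accept=5 in)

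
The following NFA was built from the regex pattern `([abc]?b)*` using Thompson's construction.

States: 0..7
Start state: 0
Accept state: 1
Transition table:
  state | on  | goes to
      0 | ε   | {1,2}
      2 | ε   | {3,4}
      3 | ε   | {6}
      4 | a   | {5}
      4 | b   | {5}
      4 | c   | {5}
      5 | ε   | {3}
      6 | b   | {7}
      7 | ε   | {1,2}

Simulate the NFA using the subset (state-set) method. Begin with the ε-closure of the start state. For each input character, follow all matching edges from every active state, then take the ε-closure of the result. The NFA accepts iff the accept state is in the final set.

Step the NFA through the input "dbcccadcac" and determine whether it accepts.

Answer: REJECT

Trace:
start: ε-closure({0}) = {0,1,2,3,4,6}
'd' @ 1: {}  — no active states
rest 'bcccadcac' ignored (set empty)
final: {}; accept 1 not in set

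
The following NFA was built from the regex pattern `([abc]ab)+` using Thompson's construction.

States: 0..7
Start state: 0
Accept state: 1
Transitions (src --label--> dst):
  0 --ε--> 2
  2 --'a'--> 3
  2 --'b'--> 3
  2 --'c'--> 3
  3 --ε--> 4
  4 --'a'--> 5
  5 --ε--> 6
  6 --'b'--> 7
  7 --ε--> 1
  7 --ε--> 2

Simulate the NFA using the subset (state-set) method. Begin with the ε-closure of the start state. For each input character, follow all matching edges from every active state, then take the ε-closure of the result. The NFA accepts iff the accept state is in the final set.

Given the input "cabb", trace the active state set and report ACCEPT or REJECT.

initial (ε-close {0}): {0,2}
'c' @ 1: {3,4}
'a' @ 2: {5,6}
'b' @ 3: {1,2,7}  ✓accept
'b' @ 4: {3,4}
after full input: {3,4}  (accept=1 not in)

Answer: REJECT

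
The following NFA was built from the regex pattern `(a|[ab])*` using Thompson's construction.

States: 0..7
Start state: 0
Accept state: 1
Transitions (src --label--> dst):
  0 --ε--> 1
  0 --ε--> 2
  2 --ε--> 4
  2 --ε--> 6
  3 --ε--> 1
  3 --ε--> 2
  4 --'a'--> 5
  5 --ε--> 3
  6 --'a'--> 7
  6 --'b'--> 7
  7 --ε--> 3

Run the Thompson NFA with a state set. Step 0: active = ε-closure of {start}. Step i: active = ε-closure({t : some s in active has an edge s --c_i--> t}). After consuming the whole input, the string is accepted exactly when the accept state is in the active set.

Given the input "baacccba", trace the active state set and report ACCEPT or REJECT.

S₀ = ε-closure({0}) = {0,1,2,4,6}
'b' @ 1: {1,2,3,4,6,7}  ✓accept
'a' @ 2: {1,2,3,4,5,6,7}  ✓accept
'a' @ 3: {1,2,3,4,5,6,7}  ✓accept
'c' @ 4: {}  — state set empty
rest 'ccba' ignored (set empty)
end set {} — state 1 not in

Answer: REJECT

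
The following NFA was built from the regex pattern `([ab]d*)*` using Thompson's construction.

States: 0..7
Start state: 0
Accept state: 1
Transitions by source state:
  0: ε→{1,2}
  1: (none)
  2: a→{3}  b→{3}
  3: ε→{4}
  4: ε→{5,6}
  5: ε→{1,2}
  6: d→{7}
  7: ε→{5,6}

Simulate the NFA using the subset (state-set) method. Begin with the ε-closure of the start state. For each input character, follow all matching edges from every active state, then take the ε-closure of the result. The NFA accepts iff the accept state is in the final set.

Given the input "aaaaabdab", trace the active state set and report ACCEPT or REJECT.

start: ε-closure({0}) = {0,1,2}
'a' @ 1: {1,2,3,4,5,6}  (accept∈set)
'a' @ 2: {1,2,3,4,5,6}  (accept∈set)
'a' @ 3: {1,2,3,4,5,6}  (accept∈set)
'a' @ 4: {1,2,3,4,5,6}  (accept∈set)
'a' @ 5: {1,2,3,4,5,6}  (accept∈set)
'b' @ 6: {1,2,3,4,5,6}  (accept∈set)
'd' @ 7: {1,2,5,6,7}  (accept∈set)
'a' @ 8: {1,2,3,4,5,6}  (accept∈set)
'b' @ 9: {1,2,3,4,5,6}  (accept∈set)
final: {1,2,3,4,5,6}; accept 1 in set

Answer: ACCEPT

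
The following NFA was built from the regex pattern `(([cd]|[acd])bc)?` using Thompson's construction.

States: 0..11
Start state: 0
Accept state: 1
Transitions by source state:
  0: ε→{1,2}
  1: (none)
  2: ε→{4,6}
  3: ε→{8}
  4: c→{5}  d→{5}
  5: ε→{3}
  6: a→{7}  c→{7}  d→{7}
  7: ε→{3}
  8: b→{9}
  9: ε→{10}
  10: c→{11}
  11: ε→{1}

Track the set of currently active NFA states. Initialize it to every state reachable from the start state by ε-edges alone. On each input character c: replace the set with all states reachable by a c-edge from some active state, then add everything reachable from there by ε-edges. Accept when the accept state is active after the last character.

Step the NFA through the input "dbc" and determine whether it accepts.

S₀ = ε-closure({0}) = {0,1,2,4,6}
'd' @ 1: {3,5,7,8}
'b' @ 2: {9,10}
'c' @ 3: {1,11}  ✓accept
after full input: {1,11}  (accept=1 in)

Answer: ACCEPT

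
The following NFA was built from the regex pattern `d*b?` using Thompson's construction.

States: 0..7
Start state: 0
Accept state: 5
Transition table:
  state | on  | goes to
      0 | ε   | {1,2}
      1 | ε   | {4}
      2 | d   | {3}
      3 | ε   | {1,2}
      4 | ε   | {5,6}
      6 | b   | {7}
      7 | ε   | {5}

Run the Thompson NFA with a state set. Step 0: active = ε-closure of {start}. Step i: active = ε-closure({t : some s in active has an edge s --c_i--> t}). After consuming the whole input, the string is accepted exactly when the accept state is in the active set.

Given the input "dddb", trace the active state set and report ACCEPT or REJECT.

Answer: ACCEPT

Derivation:
S₀ = ε-closure({0}) = {0,1,2,4,5,6}
'd' @ 1: {1,2,3,4,5,6}  [accepting]
'd' @ 2: {1,2,3,4,5,6}  [accepting]
'd' @ 3: {1,2,3,4,5,6}  [accepting]
'b' @ 4: {5,7}  [accepting]
final: {5,7}; accept 5 in set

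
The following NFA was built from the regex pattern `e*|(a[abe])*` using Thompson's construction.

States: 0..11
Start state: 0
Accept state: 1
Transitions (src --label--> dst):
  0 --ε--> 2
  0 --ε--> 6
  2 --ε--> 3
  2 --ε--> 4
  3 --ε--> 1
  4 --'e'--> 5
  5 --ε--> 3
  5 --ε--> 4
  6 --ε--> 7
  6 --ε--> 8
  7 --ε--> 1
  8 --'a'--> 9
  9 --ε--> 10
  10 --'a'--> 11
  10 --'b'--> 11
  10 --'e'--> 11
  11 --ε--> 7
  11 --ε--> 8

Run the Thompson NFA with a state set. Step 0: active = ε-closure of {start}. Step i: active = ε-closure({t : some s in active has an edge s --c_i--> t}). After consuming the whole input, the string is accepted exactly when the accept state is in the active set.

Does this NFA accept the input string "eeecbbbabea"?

Answer: REJECT

Steps:
initial (ε-close {0}): {0,1,2,3,4,6,7,8}
'e' @ 1: {1,3,4,5}  (accept∈set)
'e' @ 2: {1,3,4,5}  (accept∈set)
'e' @ 3: {1,3,4,5}  (accept∈set)
'c' @ 4: {}  — no active states
rest 'bbbabea' ignored (set empty)
end set {} — state 1 not in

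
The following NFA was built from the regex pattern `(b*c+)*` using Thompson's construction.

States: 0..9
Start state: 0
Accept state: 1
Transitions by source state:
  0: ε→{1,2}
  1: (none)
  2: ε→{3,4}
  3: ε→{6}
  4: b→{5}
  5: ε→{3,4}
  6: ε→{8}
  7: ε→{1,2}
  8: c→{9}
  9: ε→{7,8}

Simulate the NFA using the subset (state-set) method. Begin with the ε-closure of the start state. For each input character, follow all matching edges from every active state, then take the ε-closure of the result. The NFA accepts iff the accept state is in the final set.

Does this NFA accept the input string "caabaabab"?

S₀ = ε-closure({0}) = {0,1,2,3,4,6,8}
'c' @ 1: {1,2,3,4,6,7,8,9}  [accepting]
'a' @ 2: {}  — state set empty
rest 'abaabab' ignored (set empty)
end set {} — state 1 not in

Answer: REJECT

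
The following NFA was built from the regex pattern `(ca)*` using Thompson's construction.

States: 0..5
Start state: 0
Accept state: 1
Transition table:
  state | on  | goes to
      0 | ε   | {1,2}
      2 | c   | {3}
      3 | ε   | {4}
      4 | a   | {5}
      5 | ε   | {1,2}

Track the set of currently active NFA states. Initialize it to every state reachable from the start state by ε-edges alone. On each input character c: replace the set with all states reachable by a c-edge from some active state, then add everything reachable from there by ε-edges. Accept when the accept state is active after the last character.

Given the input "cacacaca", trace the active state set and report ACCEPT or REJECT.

Answer: ACCEPT

Trace:
S₀ = ε-closure({0}) = {0,1,2}
'c' @ 1: {3,4}
'a' @ 2: {1,2,5}  ✓accept
'c' @ 3: {3,4}
'a' @ 4: {1,2,5}  ✓accept
'c' @ 5: {3,4}
'a' @ 6: {1,2,5}  ✓accept
'c' @ 7: {3,4}
'a' @ 8: {1,2,5}  ✓accept
end set {1,2,5} — state 1 in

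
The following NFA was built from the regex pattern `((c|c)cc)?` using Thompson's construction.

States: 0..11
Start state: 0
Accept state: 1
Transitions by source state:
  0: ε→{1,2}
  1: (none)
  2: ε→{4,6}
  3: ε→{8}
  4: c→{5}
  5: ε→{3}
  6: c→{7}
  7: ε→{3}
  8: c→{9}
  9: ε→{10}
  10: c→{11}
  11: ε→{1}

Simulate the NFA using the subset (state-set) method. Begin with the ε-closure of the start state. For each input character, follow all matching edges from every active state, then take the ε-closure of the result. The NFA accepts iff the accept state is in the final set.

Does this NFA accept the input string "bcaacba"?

initial (ε-close {0}): {0,1,2,4,6}
'b' @ 1: {}  — state set empty
rest 'caacba' ignored (set empty)
after full input: {}  (accept=1 not in)

Answer: REJECT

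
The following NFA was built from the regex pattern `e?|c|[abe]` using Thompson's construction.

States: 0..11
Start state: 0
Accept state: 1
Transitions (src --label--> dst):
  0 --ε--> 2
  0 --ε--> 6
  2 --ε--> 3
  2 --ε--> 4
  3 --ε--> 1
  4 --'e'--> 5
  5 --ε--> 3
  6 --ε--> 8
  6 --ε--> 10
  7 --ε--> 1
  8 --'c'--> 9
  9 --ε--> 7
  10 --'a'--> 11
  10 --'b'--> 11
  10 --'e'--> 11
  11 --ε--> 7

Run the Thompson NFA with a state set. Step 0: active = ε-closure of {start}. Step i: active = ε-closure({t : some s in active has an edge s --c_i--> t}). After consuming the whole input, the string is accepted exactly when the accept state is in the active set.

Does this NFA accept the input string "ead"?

Answer: REJECT

Trace:
S₀ = ε-closure({0}) = {0,1,2,3,4,6,8,10}
'e' @ 1: {1,3,5,7,11}  ✓accept
'a' @ 2: {}  — no active states
rest 'd' ignored (set empty)
final: {}; accept 1 not in set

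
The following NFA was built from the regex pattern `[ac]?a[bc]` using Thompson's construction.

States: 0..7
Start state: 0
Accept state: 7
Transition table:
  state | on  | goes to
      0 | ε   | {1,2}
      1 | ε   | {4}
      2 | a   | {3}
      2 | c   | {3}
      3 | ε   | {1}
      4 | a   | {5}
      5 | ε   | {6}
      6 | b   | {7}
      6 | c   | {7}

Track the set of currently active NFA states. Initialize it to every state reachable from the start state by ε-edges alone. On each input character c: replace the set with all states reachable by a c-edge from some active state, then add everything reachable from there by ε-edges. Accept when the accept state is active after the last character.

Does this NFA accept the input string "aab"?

Answer: ACCEPT

Steps:
initial (ε-close {0}): {0,1,2,4}
'a' @ 1: {1,3,4,5,6}
'a' @ 2: {5,6}
'b' @ 3: {7}  (accept∈set)
after full input: {7}  (accept=7 in)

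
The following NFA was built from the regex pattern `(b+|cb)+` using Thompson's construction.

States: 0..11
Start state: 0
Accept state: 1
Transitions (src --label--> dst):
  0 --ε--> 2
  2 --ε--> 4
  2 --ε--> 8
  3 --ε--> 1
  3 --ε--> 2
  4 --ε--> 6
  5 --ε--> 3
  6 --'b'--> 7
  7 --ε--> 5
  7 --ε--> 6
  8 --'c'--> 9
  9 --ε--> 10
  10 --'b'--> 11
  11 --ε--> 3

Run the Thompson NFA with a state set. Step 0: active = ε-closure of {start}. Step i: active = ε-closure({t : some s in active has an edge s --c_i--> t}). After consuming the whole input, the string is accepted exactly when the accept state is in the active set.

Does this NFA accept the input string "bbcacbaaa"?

Answer: REJECT

Derivation:
initial (ε-close {0}): {0,2,4,6,8}
'b' @ 1: {1,2,3,4,5,6,7,8}  ✓accept
'b' @ 2: {1,2,3,4,5,6,7,8}  ✓accept
'c' @ 3: {9,10}
'a' @ 4: {}  — no active states
rest 'cbaaa' ignored (set empty)
final: {}; accept 1 not in set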